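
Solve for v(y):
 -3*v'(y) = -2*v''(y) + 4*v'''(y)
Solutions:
 v(y) = C1 + (C2*sin(sqrt(11)*y/4) + C3*cos(sqrt(11)*y/4))*exp(y/4)


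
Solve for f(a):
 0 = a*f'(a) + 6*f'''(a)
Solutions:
 f(a) = C1 + Integral(C2*airyai(-6^(2/3)*a/6) + C3*airybi(-6^(2/3)*a/6), a)


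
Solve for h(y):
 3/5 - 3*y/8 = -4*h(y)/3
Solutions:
 h(y) = 9*y/32 - 9/20


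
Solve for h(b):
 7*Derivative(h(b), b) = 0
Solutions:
 h(b) = C1


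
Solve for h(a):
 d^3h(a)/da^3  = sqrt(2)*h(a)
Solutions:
 h(a) = C3*exp(2^(1/6)*a) + (C1*sin(2^(1/6)*sqrt(3)*a/2) + C2*cos(2^(1/6)*sqrt(3)*a/2))*exp(-2^(1/6)*a/2)


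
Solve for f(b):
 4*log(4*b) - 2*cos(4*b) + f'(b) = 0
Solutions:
 f(b) = C1 - 4*b*log(b) - 8*b*log(2) + 4*b + sin(4*b)/2


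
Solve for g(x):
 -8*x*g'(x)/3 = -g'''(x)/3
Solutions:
 g(x) = C1 + Integral(C2*airyai(2*x) + C3*airybi(2*x), x)


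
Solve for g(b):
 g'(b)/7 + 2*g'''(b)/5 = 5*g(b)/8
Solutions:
 g(b) = C1*exp(210^(1/3)*b*(-(2205 + sqrt(4875465))^(1/3) + 4*210^(1/3)/(2205 + sqrt(4875465))^(1/3))/168)*sin(3^(1/6)*70^(1/3)*b*(12*70^(1/3)/(2205 + sqrt(4875465))^(1/3) + 3^(2/3)*(2205 + sqrt(4875465))^(1/3))/168) + C2*exp(210^(1/3)*b*(-(2205 + sqrt(4875465))^(1/3) + 4*210^(1/3)/(2205 + sqrt(4875465))^(1/3))/168)*cos(3^(1/6)*70^(1/3)*b*(12*70^(1/3)/(2205 + sqrt(4875465))^(1/3) + 3^(2/3)*(2205 + sqrt(4875465))^(1/3))/168) + C3*exp(-210^(1/3)*b*(-(2205 + sqrt(4875465))^(1/3) + 4*210^(1/3)/(2205 + sqrt(4875465))^(1/3))/84)


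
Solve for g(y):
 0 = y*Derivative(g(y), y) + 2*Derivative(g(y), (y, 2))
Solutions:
 g(y) = C1 + C2*erf(y/2)


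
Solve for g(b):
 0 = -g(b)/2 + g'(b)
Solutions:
 g(b) = C1*exp(b/2)


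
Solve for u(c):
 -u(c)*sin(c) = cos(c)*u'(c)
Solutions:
 u(c) = C1*cos(c)


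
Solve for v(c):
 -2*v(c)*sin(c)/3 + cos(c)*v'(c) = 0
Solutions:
 v(c) = C1/cos(c)^(2/3)


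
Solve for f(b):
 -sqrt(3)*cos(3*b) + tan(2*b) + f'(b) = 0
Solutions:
 f(b) = C1 + log(cos(2*b))/2 + sqrt(3)*sin(3*b)/3


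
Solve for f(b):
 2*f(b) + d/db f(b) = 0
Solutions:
 f(b) = C1*exp(-2*b)


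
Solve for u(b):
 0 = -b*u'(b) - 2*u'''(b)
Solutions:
 u(b) = C1 + Integral(C2*airyai(-2^(2/3)*b/2) + C3*airybi(-2^(2/3)*b/2), b)


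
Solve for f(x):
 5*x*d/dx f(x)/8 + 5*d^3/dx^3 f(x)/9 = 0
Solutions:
 f(x) = C1 + Integral(C2*airyai(-3^(2/3)*x/2) + C3*airybi(-3^(2/3)*x/2), x)


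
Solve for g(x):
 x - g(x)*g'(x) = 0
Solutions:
 g(x) = -sqrt(C1 + x^2)
 g(x) = sqrt(C1 + x^2)


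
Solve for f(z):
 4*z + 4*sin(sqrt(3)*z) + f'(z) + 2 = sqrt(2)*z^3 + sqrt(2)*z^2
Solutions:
 f(z) = C1 + sqrt(2)*z^4/4 + sqrt(2)*z^3/3 - 2*z^2 - 2*z + 4*sqrt(3)*cos(sqrt(3)*z)/3


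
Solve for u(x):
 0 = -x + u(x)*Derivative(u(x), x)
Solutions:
 u(x) = -sqrt(C1 + x^2)
 u(x) = sqrt(C1 + x^2)


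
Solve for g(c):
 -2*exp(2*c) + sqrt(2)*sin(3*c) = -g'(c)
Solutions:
 g(c) = C1 + exp(2*c) + sqrt(2)*cos(3*c)/3


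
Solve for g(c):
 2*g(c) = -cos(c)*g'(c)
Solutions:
 g(c) = C1*(sin(c) - 1)/(sin(c) + 1)


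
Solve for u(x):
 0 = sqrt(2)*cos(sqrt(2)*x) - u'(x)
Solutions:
 u(x) = C1 + sin(sqrt(2)*x)


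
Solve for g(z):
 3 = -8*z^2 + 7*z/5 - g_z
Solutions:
 g(z) = C1 - 8*z^3/3 + 7*z^2/10 - 3*z


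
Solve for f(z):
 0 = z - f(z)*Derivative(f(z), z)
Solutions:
 f(z) = -sqrt(C1 + z^2)
 f(z) = sqrt(C1 + z^2)


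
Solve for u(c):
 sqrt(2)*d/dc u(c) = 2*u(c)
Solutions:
 u(c) = C1*exp(sqrt(2)*c)


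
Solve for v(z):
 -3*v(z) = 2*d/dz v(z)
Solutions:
 v(z) = C1*exp(-3*z/2)


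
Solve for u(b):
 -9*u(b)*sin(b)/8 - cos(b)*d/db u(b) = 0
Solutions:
 u(b) = C1*cos(b)^(9/8)


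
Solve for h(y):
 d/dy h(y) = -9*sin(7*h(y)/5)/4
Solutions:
 9*y/4 + 5*log(cos(7*h(y)/5) - 1)/14 - 5*log(cos(7*h(y)/5) + 1)/14 = C1


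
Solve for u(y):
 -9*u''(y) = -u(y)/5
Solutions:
 u(y) = C1*exp(-sqrt(5)*y/15) + C2*exp(sqrt(5)*y/15)


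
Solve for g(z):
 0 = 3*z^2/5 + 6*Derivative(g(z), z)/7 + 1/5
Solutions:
 g(z) = C1 - 7*z^3/30 - 7*z/30


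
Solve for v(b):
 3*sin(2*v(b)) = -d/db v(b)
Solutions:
 v(b) = pi - acos((-C1 - exp(12*b))/(C1 - exp(12*b)))/2
 v(b) = acos((-C1 - exp(12*b))/(C1 - exp(12*b)))/2


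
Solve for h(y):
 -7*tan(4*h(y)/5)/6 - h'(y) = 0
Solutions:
 h(y) = -5*asin(C1*exp(-14*y/15))/4 + 5*pi/4
 h(y) = 5*asin(C1*exp(-14*y/15))/4


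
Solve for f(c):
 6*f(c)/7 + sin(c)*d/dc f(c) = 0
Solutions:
 f(c) = C1*(cos(c) + 1)^(3/7)/(cos(c) - 1)^(3/7)


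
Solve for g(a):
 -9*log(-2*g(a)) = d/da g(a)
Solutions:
 Integral(1/(log(-_y) + log(2)), (_y, g(a)))/9 = C1 - a


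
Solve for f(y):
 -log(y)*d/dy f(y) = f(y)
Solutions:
 f(y) = C1*exp(-li(y))


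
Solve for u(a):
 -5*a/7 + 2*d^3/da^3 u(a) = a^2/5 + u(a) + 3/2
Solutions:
 u(a) = C3*exp(2^(2/3)*a/2) - a^2/5 - 5*a/7 + (C1*sin(2^(2/3)*sqrt(3)*a/4) + C2*cos(2^(2/3)*sqrt(3)*a/4))*exp(-2^(2/3)*a/4) - 3/2


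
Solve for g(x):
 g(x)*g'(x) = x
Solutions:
 g(x) = -sqrt(C1 + x^2)
 g(x) = sqrt(C1 + x^2)


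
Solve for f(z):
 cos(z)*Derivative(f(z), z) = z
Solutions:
 f(z) = C1 + Integral(z/cos(z), z)


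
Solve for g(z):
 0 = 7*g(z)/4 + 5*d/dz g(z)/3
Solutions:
 g(z) = C1*exp(-21*z/20)


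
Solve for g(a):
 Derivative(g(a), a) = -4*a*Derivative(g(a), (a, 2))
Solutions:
 g(a) = C1 + C2*a^(3/4)


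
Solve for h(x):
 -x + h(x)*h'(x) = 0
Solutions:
 h(x) = -sqrt(C1 + x^2)
 h(x) = sqrt(C1 + x^2)


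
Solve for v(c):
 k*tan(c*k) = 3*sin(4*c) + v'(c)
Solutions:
 v(c) = C1 + k*Piecewise((-log(cos(c*k))/k, Ne(k, 0)), (0, True)) + 3*cos(4*c)/4


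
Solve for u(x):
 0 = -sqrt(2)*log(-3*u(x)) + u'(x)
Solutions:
 -sqrt(2)*Integral(1/(log(-_y) + log(3)), (_y, u(x)))/2 = C1 - x


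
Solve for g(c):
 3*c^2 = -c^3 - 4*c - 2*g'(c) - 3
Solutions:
 g(c) = C1 - c^4/8 - c^3/2 - c^2 - 3*c/2


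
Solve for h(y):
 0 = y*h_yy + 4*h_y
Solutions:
 h(y) = C1 + C2/y^3


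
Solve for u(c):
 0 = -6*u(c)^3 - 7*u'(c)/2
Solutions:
 u(c) = -sqrt(14)*sqrt(-1/(C1 - 12*c))/2
 u(c) = sqrt(14)*sqrt(-1/(C1 - 12*c))/2


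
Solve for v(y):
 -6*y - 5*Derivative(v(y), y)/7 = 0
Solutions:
 v(y) = C1 - 21*y^2/5


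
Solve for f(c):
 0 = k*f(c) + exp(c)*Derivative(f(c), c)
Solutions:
 f(c) = C1*exp(k*exp(-c))


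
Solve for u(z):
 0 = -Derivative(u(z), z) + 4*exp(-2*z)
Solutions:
 u(z) = C1 - 2*exp(-2*z)


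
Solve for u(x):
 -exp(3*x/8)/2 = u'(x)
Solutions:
 u(x) = C1 - 4*exp(3*x/8)/3


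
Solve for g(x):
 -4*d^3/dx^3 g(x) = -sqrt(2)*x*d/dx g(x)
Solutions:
 g(x) = C1 + Integral(C2*airyai(sqrt(2)*x/2) + C3*airybi(sqrt(2)*x/2), x)


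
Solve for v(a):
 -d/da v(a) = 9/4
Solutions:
 v(a) = C1 - 9*a/4


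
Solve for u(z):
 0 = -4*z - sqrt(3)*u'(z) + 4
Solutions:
 u(z) = C1 - 2*sqrt(3)*z^2/3 + 4*sqrt(3)*z/3


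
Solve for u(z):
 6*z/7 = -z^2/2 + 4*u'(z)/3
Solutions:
 u(z) = C1 + z^3/8 + 9*z^2/28


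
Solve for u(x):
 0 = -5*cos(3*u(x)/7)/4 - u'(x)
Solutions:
 5*x/4 - 7*log(sin(3*u(x)/7) - 1)/6 + 7*log(sin(3*u(x)/7) + 1)/6 = C1


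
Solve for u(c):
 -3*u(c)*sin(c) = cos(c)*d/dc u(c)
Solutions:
 u(c) = C1*cos(c)^3


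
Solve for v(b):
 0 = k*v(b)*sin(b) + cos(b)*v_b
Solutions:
 v(b) = C1*exp(k*log(cos(b)))


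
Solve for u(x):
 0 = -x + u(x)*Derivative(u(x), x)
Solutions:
 u(x) = -sqrt(C1 + x^2)
 u(x) = sqrt(C1 + x^2)


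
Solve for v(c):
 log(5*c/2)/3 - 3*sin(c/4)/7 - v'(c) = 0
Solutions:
 v(c) = C1 + c*log(c)/3 - c/3 - c*log(2)/3 + c*log(5)/3 + 12*cos(c/4)/7


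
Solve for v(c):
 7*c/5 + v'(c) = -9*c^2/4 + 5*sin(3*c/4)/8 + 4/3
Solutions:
 v(c) = C1 - 3*c^3/4 - 7*c^2/10 + 4*c/3 - 5*cos(3*c/4)/6


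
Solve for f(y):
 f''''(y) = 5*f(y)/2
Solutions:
 f(y) = C1*exp(-2^(3/4)*5^(1/4)*y/2) + C2*exp(2^(3/4)*5^(1/4)*y/2) + C3*sin(2^(3/4)*5^(1/4)*y/2) + C4*cos(2^(3/4)*5^(1/4)*y/2)


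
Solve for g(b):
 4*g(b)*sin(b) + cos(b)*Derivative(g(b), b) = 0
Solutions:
 g(b) = C1*cos(b)^4


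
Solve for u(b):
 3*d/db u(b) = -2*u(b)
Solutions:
 u(b) = C1*exp(-2*b/3)


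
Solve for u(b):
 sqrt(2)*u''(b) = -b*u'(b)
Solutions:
 u(b) = C1 + C2*erf(2^(1/4)*b/2)


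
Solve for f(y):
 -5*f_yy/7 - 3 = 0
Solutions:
 f(y) = C1 + C2*y - 21*y^2/10


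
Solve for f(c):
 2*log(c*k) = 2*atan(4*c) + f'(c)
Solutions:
 f(c) = C1 + 2*c*log(c*k) - 2*c*atan(4*c) - 2*c + log(16*c^2 + 1)/4


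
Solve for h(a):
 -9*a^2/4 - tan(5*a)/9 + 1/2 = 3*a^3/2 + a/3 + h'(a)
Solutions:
 h(a) = C1 - 3*a^4/8 - 3*a^3/4 - a^2/6 + a/2 + log(cos(5*a))/45


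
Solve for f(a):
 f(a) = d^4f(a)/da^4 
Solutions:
 f(a) = C1*exp(-a) + C2*exp(a) + C3*sin(a) + C4*cos(a)


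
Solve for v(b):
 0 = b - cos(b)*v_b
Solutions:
 v(b) = C1 + Integral(b/cos(b), b)


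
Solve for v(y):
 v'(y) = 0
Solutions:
 v(y) = C1


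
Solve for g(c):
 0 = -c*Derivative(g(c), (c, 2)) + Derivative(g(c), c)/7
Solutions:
 g(c) = C1 + C2*c^(8/7)


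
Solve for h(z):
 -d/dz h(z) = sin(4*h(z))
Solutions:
 h(z) = -acos((-C1 - exp(8*z))/(C1 - exp(8*z)))/4 + pi/2
 h(z) = acos((-C1 - exp(8*z))/(C1 - exp(8*z)))/4


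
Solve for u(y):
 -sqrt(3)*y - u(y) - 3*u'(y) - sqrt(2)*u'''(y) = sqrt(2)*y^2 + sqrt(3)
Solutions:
 u(y) = C1*exp(y*(-2*2^(1/6)/(sqrt(2) + 2*sqrt(1/2 + sqrt(2)))^(1/3) + 2^(1/3)*(sqrt(2) + 2*sqrt(1/2 + sqrt(2)))^(1/3))/4)*sin(sqrt(3)*y*(18*2^(1/6)/(27*sqrt(2) + 2*sqrt(729/2 + 729*sqrt(2)))^(1/3) + 2^(1/3)*(27*sqrt(2) + 2*sqrt(729/2 + 729*sqrt(2)))^(1/3))/12) + C2*exp(y*(-2*2^(1/6)/(sqrt(2) + 2*sqrt(1/2 + sqrt(2)))^(1/3) + 2^(1/3)*(sqrt(2) + 2*sqrt(1/2 + sqrt(2)))^(1/3))/4)*cos(sqrt(3)*y*(18*2^(1/6)/(27*sqrt(2) + 2*sqrt(729/2 + 729*sqrt(2)))^(1/3) + 2^(1/3)*(27*sqrt(2) + 2*sqrt(729/2 + 729*sqrt(2)))^(1/3))/12) + C3*exp(y*(-2^(1/3)*(sqrt(2) + 2*sqrt(1/2 + sqrt(2)))^(1/3)/2 + 2^(1/6)/(sqrt(2) + 2*sqrt(1/2 + sqrt(2)))^(1/3))) - sqrt(2)*y^2 - sqrt(3)*y + 6*sqrt(2)*y - 18*sqrt(2) + 2*sqrt(3)


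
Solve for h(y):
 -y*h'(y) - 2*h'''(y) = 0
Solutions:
 h(y) = C1 + Integral(C2*airyai(-2^(2/3)*y/2) + C3*airybi(-2^(2/3)*y/2), y)


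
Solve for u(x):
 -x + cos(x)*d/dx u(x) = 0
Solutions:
 u(x) = C1 + Integral(x/cos(x), x)


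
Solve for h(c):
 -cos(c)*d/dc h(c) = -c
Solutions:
 h(c) = C1 + Integral(c/cos(c), c)


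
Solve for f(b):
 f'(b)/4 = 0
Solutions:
 f(b) = C1


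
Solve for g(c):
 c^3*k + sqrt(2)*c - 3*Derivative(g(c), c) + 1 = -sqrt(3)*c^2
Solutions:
 g(c) = C1 + c^4*k/12 + sqrt(3)*c^3/9 + sqrt(2)*c^2/6 + c/3


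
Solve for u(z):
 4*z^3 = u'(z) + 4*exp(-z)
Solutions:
 u(z) = C1 + z^4 + 4*exp(-z)


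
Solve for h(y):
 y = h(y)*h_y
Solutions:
 h(y) = -sqrt(C1 + y^2)
 h(y) = sqrt(C1 + y^2)


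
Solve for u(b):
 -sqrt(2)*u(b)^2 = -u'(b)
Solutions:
 u(b) = -1/(C1 + sqrt(2)*b)


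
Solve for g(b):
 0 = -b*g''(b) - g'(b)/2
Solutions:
 g(b) = C1 + C2*sqrt(b)


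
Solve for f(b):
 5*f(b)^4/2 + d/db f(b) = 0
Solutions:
 f(b) = 2^(1/3)*(1/(C1 + 15*b))^(1/3)
 f(b) = 2^(1/3)*(-3^(2/3) - 3*3^(1/6)*I)*(1/(C1 + 5*b))^(1/3)/6
 f(b) = 2^(1/3)*(-3^(2/3) + 3*3^(1/6)*I)*(1/(C1 + 5*b))^(1/3)/6


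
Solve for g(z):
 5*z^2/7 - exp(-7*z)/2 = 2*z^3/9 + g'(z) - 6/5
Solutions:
 g(z) = C1 - z^4/18 + 5*z^3/21 + 6*z/5 + exp(-7*z)/14


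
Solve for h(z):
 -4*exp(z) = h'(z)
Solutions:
 h(z) = C1 - 4*exp(z)


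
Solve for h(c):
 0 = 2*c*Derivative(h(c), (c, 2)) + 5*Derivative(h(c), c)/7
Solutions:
 h(c) = C1 + C2*c^(9/14)


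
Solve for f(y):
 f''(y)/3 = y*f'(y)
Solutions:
 f(y) = C1 + C2*erfi(sqrt(6)*y/2)


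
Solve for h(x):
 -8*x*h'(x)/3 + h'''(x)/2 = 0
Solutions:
 h(x) = C1 + Integral(C2*airyai(2*2^(1/3)*3^(2/3)*x/3) + C3*airybi(2*2^(1/3)*3^(2/3)*x/3), x)


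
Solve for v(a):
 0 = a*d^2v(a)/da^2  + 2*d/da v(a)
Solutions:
 v(a) = C1 + C2/a


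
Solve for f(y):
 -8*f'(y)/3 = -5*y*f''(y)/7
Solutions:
 f(y) = C1 + C2*y^(71/15)


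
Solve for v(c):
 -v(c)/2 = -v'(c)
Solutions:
 v(c) = C1*exp(c/2)


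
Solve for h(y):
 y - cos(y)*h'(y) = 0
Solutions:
 h(y) = C1 + Integral(y/cos(y), y)


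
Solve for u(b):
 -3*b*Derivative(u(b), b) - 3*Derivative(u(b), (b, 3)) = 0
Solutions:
 u(b) = C1 + Integral(C2*airyai(-b) + C3*airybi(-b), b)


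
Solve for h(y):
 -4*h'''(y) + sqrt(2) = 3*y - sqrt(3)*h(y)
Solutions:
 h(y) = C3*exp(2^(1/3)*3^(1/6)*y/2) + sqrt(3)*y + (C1*sin(2^(1/3)*3^(2/3)*y/4) + C2*cos(2^(1/3)*3^(2/3)*y/4))*exp(-2^(1/3)*3^(1/6)*y/4) - sqrt(6)/3


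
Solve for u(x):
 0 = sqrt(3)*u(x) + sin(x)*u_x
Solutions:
 u(x) = C1*(cos(x) + 1)^(sqrt(3)/2)/(cos(x) - 1)^(sqrt(3)/2)


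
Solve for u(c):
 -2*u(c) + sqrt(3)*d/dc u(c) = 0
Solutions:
 u(c) = C1*exp(2*sqrt(3)*c/3)


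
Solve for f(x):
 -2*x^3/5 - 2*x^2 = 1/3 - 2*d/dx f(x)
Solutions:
 f(x) = C1 + x^4/20 + x^3/3 + x/6


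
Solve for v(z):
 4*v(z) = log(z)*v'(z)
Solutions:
 v(z) = C1*exp(4*li(z))


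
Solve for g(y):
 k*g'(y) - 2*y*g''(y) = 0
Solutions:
 g(y) = C1 + y^(re(k)/2 + 1)*(C2*sin(log(y)*Abs(im(k))/2) + C3*cos(log(y)*im(k)/2))


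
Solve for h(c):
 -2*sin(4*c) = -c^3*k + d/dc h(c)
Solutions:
 h(c) = C1 + c^4*k/4 + cos(4*c)/2


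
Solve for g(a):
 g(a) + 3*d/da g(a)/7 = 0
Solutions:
 g(a) = C1*exp(-7*a/3)


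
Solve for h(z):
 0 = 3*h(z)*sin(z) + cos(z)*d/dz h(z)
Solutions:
 h(z) = C1*cos(z)^3


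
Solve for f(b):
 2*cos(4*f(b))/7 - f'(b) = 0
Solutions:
 -2*b/7 - log(sin(4*f(b)) - 1)/8 + log(sin(4*f(b)) + 1)/8 = C1


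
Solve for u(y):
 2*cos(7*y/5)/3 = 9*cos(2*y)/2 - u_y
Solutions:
 u(y) = C1 - 10*sin(7*y/5)/21 + 9*sin(2*y)/4


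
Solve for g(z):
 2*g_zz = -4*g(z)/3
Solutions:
 g(z) = C1*sin(sqrt(6)*z/3) + C2*cos(sqrt(6)*z/3)


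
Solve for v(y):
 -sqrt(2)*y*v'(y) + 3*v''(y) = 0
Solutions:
 v(y) = C1 + C2*erfi(2^(3/4)*sqrt(3)*y/6)


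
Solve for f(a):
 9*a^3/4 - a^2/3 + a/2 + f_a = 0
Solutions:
 f(a) = C1 - 9*a^4/16 + a^3/9 - a^2/4


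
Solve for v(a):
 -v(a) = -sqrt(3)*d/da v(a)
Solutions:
 v(a) = C1*exp(sqrt(3)*a/3)


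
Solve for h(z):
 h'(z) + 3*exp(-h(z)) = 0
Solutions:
 h(z) = log(C1 - 3*z)


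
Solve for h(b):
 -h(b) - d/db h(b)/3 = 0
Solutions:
 h(b) = C1*exp(-3*b)


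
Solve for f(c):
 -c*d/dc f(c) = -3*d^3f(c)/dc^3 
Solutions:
 f(c) = C1 + Integral(C2*airyai(3^(2/3)*c/3) + C3*airybi(3^(2/3)*c/3), c)


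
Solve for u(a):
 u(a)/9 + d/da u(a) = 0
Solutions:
 u(a) = C1*exp(-a/9)


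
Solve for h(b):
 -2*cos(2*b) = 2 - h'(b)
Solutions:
 h(b) = C1 + 2*b + 2*sin(b)*cos(b)


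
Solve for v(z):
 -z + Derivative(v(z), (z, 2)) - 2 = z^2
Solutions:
 v(z) = C1 + C2*z + z^4/12 + z^3/6 + z^2


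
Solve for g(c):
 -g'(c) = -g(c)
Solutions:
 g(c) = C1*exp(c)


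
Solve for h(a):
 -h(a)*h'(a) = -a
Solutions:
 h(a) = -sqrt(C1 + a^2)
 h(a) = sqrt(C1 + a^2)


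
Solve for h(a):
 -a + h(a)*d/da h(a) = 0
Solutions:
 h(a) = -sqrt(C1 + a^2)
 h(a) = sqrt(C1 + a^2)


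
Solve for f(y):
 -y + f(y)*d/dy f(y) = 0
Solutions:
 f(y) = -sqrt(C1 + y^2)
 f(y) = sqrt(C1 + y^2)


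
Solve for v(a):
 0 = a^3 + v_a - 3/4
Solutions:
 v(a) = C1 - a^4/4 + 3*a/4


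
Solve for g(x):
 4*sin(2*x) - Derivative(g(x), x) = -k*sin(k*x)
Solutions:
 g(x) = C1 - 2*cos(2*x) - cos(k*x)


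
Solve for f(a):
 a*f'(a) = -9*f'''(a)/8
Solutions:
 f(a) = C1 + Integral(C2*airyai(-2*3^(1/3)*a/3) + C3*airybi(-2*3^(1/3)*a/3), a)


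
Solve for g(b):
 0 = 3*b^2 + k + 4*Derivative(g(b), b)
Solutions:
 g(b) = C1 - b^3/4 - b*k/4


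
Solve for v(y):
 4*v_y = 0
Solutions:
 v(y) = C1


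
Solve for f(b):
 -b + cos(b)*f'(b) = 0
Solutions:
 f(b) = C1 + Integral(b/cos(b), b)


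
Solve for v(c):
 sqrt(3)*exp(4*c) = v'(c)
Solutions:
 v(c) = C1 + sqrt(3)*exp(4*c)/4


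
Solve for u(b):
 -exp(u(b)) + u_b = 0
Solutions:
 u(b) = log(-1/(C1 + b))


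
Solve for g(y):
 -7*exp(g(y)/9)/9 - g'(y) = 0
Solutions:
 g(y) = 9*log(1/(C1 + 7*y)) + 36*log(3)


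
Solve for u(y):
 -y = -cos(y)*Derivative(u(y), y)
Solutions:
 u(y) = C1 + Integral(y/cos(y), y)


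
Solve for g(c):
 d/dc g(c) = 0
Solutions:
 g(c) = C1


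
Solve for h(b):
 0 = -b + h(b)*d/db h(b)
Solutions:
 h(b) = -sqrt(C1 + b^2)
 h(b) = sqrt(C1 + b^2)


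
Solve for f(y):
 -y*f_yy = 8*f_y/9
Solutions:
 f(y) = C1 + C2*y^(1/9)


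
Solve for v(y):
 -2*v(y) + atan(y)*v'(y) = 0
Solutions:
 v(y) = C1*exp(2*Integral(1/atan(y), y))


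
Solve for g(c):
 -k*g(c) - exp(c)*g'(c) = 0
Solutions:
 g(c) = C1*exp(k*exp(-c))


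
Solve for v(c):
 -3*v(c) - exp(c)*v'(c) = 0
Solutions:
 v(c) = C1*exp(3*exp(-c))


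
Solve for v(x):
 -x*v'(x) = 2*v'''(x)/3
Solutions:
 v(x) = C1 + Integral(C2*airyai(-2^(2/3)*3^(1/3)*x/2) + C3*airybi(-2^(2/3)*3^(1/3)*x/2), x)


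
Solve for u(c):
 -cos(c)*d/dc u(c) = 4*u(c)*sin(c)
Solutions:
 u(c) = C1*cos(c)^4


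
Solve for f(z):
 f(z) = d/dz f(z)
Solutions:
 f(z) = C1*exp(z)


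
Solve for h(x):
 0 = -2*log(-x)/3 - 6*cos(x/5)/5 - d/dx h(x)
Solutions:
 h(x) = C1 - 2*x*log(-x)/3 + 2*x/3 - 6*sin(x/5)


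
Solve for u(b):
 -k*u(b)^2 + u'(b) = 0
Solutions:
 u(b) = -1/(C1 + b*k)


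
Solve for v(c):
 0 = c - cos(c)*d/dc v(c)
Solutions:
 v(c) = C1 + Integral(c/cos(c), c)


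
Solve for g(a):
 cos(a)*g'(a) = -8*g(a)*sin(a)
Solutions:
 g(a) = C1*cos(a)^8


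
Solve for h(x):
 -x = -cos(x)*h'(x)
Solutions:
 h(x) = C1 + Integral(x/cos(x), x)


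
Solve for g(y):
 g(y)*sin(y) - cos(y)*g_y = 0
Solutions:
 g(y) = C1/cos(y)


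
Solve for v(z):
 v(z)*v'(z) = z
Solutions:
 v(z) = -sqrt(C1 + z^2)
 v(z) = sqrt(C1 + z^2)


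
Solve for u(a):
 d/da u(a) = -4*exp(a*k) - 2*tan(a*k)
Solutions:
 u(a) = C1 - 4*Piecewise((exp(a*k)/k, Ne(k, 0)), (a, True)) - 2*Piecewise((-log(cos(a*k))/k, Ne(k, 0)), (0, True))


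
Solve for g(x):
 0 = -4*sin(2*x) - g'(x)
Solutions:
 g(x) = C1 + 2*cos(2*x)


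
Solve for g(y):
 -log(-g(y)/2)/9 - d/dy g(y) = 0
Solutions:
 9*Integral(1/(log(-_y) - log(2)), (_y, g(y))) = C1 - y


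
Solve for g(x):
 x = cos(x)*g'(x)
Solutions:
 g(x) = C1 + Integral(x/cos(x), x)


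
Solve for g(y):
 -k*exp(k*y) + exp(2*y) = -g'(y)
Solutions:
 g(y) = C1 - exp(2*y)/2 + exp(k*y)


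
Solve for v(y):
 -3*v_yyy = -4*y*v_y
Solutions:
 v(y) = C1 + Integral(C2*airyai(6^(2/3)*y/3) + C3*airybi(6^(2/3)*y/3), y)


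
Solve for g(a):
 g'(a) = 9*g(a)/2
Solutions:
 g(a) = C1*exp(9*a/2)


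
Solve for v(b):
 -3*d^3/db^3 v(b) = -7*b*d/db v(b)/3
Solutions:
 v(b) = C1 + Integral(C2*airyai(21^(1/3)*b/3) + C3*airybi(21^(1/3)*b/3), b)


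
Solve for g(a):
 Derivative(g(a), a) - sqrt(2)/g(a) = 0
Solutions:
 g(a) = -sqrt(C1 + 2*sqrt(2)*a)
 g(a) = sqrt(C1 + 2*sqrt(2)*a)


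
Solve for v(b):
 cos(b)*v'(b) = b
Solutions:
 v(b) = C1 + Integral(b/cos(b), b)


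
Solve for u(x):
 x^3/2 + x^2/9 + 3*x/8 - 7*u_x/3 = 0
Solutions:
 u(x) = C1 + 3*x^4/56 + x^3/63 + 9*x^2/112


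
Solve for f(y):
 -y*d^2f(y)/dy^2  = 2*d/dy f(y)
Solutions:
 f(y) = C1 + C2/y


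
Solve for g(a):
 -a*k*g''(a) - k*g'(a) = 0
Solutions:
 g(a) = C1 + C2*log(a)


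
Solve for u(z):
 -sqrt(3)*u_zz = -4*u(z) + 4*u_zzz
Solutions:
 u(z) = C1*exp(-z*(3^(2/3)/(-sqrt(3) + sqrt(3)*sqrt(-1 + (288 - sqrt(3))^2/3) + 288)^(1/3) + 2*sqrt(3) + 3^(1/3)*(-sqrt(3) + sqrt(3)*sqrt(-1 + (288 - sqrt(3))^2/3) + 288)^(1/3))/24)*sin(3^(1/6)*z*(-3^(2/3)*(-sqrt(3) + sqrt(3)*sqrt(-1 + 27648*(-1 + sqrt(3)/288)^2) + 288)^(1/3) + 3/(-sqrt(3) + sqrt(3)*sqrt(-1 + 27648*(-1 + sqrt(3)/288)^2) + 288)^(1/3))/24) + C2*exp(-z*(3^(2/3)/(-sqrt(3) + sqrt(3)*sqrt(-1 + (288 - sqrt(3))^2/3) + 288)^(1/3) + 2*sqrt(3) + 3^(1/3)*(-sqrt(3) + sqrt(3)*sqrt(-1 + (288 - sqrt(3))^2/3) + 288)^(1/3))/24)*cos(3^(1/6)*z*(-3^(2/3)*(-sqrt(3) + sqrt(3)*sqrt(-1 + 27648*(-1 + sqrt(3)/288)^2) + 288)^(1/3) + 3/(-sqrt(3) + sqrt(3)*sqrt(-1 + 27648*(-1 + sqrt(3)/288)^2) + 288)^(1/3))/24) + C3*exp(z*(-sqrt(3) + 3^(2/3)/(-sqrt(3) + sqrt(3)*sqrt(-1 + (288 - sqrt(3))^2/3) + 288)^(1/3) + 3^(1/3)*(-sqrt(3) + sqrt(3)*sqrt(-1 + (288 - sqrt(3))^2/3) + 288)^(1/3))/12)


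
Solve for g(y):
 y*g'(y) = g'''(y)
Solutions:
 g(y) = C1 + Integral(C2*airyai(y) + C3*airybi(y), y)


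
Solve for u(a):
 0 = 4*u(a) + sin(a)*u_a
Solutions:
 u(a) = C1*(cos(a)^2 + 2*cos(a) + 1)/(cos(a)^2 - 2*cos(a) + 1)


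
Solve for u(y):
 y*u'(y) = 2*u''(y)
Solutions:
 u(y) = C1 + C2*erfi(y/2)


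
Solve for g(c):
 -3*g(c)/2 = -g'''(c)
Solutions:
 g(c) = C3*exp(2^(2/3)*3^(1/3)*c/2) + (C1*sin(2^(2/3)*3^(5/6)*c/4) + C2*cos(2^(2/3)*3^(5/6)*c/4))*exp(-2^(2/3)*3^(1/3)*c/4)


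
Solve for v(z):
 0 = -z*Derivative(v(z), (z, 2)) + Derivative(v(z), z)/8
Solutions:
 v(z) = C1 + C2*z^(9/8)


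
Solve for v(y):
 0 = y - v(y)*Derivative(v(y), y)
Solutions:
 v(y) = -sqrt(C1 + y^2)
 v(y) = sqrt(C1 + y^2)


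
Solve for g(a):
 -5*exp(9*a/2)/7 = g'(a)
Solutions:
 g(a) = C1 - 10*exp(9*a/2)/63


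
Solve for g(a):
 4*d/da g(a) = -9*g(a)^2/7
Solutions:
 g(a) = 28/(C1 + 9*a)


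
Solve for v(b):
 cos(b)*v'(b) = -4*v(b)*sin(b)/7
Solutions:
 v(b) = C1*cos(b)^(4/7)


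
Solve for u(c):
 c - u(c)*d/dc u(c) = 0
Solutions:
 u(c) = -sqrt(C1 + c^2)
 u(c) = sqrt(C1 + c^2)


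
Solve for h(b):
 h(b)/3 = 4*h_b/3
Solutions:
 h(b) = C1*exp(b/4)


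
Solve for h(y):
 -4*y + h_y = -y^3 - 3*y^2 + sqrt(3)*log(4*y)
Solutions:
 h(y) = C1 - y^4/4 - y^3 + 2*y^2 + sqrt(3)*y*log(y) - sqrt(3)*y + 2*sqrt(3)*y*log(2)


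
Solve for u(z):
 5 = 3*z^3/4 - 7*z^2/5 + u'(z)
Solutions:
 u(z) = C1 - 3*z^4/16 + 7*z^3/15 + 5*z


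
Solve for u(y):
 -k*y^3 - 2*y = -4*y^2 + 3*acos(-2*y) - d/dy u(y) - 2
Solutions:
 u(y) = C1 + k*y^4/4 - 4*y^3/3 + y^2 + 3*y*acos(-2*y) - 2*y + 3*sqrt(1 - 4*y^2)/2


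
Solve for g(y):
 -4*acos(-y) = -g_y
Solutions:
 g(y) = C1 + 4*y*acos(-y) + 4*sqrt(1 - y^2)


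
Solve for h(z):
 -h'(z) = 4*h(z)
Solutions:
 h(z) = C1*exp(-4*z)


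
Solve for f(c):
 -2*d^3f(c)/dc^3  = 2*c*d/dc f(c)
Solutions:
 f(c) = C1 + Integral(C2*airyai(-c) + C3*airybi(-c), c)


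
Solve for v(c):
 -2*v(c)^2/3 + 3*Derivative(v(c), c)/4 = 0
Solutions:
 v(c) = -9/(C1 + 8*c)


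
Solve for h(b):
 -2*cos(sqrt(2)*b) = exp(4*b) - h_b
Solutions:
 h(b) = C1 + exp(4*b)/4 + sqrt(2)*sin(sqrt(2)*b)


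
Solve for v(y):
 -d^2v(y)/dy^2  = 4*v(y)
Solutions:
 v(y) = C1*sin(2*y) + C2*cos(2*y)


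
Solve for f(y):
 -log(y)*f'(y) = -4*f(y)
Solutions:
 f(y) = C1*exp(4*li(y))


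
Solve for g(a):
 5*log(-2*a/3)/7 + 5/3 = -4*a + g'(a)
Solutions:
 g(a) = C1 + 2*a^2 + 5*a*log(-a)/7 + 5*a*(-3*log(3) + 3*log(2) + 4)/21


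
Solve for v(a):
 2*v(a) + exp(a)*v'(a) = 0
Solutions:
 v(a) = C1*exp(2*exp(-a))


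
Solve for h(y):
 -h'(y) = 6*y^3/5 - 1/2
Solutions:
 h(y) = C1 - 3*y^4/10 + y/2


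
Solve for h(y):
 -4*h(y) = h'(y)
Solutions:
 h(y) = C1*exp(-4*y)


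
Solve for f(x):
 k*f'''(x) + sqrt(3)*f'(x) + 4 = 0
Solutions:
 f(x) = C1 + C2*exp(-3^(1/4)*x*sqrt(-1/k)) + C3*exp(3^(1/4)*x*sqrt(-1/k)) - 4*sqrt(3)*x/3


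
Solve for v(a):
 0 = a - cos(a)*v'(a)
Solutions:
 v(a) = C1 + Integral(a/cos(a), a)


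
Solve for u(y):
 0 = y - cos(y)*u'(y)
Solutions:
 u(y) = C1 + Integral(y/cos(y), y)


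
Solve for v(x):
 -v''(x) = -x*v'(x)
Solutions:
 v(x) = C1 + C2*erfi(sqrt(2)*x/2)


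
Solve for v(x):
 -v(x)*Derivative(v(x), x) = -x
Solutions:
 v(x) = -sqrt(C1 + x^2)
 v(x) = sqrt(C1 + x^2)


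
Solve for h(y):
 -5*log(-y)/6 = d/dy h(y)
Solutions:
 h(y) = C1 - 5*y*log(-y)/6 + 5*y/6


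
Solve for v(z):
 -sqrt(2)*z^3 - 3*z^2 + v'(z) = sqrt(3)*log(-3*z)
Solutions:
 v(z) = C1 + sqrt(2)*z^4/4 + z^3 + sqrt(3)*z*log(-z) + sqrt(3)*z*(-1 + log(3))


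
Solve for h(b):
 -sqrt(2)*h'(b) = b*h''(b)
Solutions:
 h(b) = C1 + C2*b^(1 - sqrt(2))


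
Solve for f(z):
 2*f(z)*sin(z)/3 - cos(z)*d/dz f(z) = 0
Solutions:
 f(z) = C1/cos(z)^(2/3)


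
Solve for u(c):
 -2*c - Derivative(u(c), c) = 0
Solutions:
 u(c) = C1 - c^2


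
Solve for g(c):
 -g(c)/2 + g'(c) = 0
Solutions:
 g(c) = C1*exp(c/2)


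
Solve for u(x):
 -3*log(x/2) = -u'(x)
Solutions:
 u(x) = C1 + 3*x*log(x) - 3*x - x*log(8)


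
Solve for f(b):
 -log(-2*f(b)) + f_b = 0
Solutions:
 -Integral(1/(log(-_y) + log(2)), (_y, f(b))) = C1 - b


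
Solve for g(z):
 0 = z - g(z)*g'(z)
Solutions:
 g(z) = -sqrt(C1 + z^2)
 g(z) = sqrt(C1 + z^2)


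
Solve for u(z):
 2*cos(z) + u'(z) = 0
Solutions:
 u(z) = C1 - 2*sin(z)


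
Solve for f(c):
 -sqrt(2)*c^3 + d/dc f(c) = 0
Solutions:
 f(c) = C1 + sqrt(2)*c^4/4


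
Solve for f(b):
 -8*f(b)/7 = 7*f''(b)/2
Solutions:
 f(b) = C1*sin(4*b/7) + C2*cos(4*b/7)


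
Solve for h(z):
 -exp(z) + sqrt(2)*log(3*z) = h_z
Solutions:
 h(z) = C1 + sqrt(2)*z*log(z) + sqrt(2)*z*(-1 + log(3)) - exp(z)


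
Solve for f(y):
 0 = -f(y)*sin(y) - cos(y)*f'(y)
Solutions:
 f(y) = C1*cos(y)


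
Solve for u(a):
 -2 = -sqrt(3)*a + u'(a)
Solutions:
 u(a) = C1 + sqrt(3)*a^2/2 - 2*a


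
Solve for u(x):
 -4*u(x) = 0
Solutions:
 u(x) = 0


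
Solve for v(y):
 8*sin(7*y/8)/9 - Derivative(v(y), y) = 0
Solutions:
 v(y) = C1 - 64*cos(7*y/8)/63


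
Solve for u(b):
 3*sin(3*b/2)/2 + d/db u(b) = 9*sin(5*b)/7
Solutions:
 u(b) = C1 + cos(3*b/2) - 9*cos(5*b)/35


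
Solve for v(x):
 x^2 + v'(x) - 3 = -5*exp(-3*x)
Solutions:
 v(x) = C1 - x^3/3 + 3*x + 5*exp(-3*x)/3


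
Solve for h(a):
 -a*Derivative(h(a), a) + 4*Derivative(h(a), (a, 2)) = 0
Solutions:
 h(a) = C1 + C2*erfi(sqrt(2)*a/4)


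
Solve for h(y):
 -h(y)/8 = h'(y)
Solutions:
 h(y) = C1*exp(-y/8)


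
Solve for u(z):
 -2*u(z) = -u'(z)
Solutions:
 u(z) = C1*exp(2*z)


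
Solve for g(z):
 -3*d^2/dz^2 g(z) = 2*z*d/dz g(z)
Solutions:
 g(z) = C1 + C2*erf(sqrt(3)*z/3)


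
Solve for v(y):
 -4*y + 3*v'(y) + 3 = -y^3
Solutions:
 v(y) = C1 - y^4/12 + 2*y^2/3 - y


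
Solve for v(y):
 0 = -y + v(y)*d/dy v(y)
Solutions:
 v(y) = -sqrt(C1 + y^2)
 v(y) = sqrt(C1 + y^2)


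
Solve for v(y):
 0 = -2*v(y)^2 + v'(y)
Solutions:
 v(y) = -1/(C1 + 2*y)


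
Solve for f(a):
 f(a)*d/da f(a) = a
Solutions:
 f(a) = -sqrt(C1 + a^2)
 f(a) = sqrt(C1 + a^2)


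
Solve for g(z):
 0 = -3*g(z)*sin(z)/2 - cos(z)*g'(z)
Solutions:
 g(z) = C1*cos(z)^(3/2)


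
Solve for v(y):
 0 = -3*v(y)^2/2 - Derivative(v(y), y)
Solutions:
 v(y) = 2/(C1 + 3*y)


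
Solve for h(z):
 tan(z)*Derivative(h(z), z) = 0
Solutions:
 h(z) = C1


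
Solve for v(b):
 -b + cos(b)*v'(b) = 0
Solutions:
 v(b) = C1 + Integral(b/cos(b), b)


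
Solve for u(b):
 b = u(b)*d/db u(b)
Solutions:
 u(b) = -sqrt(C1 + b^2)
 u(b) = sqrt(C1 + b^2)


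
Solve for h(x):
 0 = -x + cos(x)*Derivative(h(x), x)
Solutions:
 h(x) = C1 + Integral(x/cos(x), x)


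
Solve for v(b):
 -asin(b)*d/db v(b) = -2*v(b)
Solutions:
 v(b) = C1*exp(2*Integral(1/asin(b), b))


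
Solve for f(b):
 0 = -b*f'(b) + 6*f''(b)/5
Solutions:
 f(b) = C1 + C2*erfi(sqrt(15)*b/6)


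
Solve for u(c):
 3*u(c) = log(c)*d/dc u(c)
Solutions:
 u(c) = C1*exp(3*li(c))


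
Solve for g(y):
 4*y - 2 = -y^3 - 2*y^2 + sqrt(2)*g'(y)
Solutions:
 g(y) = C1 + sqrt(2)*y^4/8 + sqrt(2)*y^3/3 + sqrt(2)*y^2 - sqrt(2)*y


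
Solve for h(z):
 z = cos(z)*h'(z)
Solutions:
 h(z) = C1 + Integral(z/cos(z), z)


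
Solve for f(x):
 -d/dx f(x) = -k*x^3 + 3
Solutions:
 f(x) = C1 + k*x^4/4 - 3*x


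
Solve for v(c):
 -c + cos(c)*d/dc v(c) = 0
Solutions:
 v(c) = C1 + Integral(c/cos(c), c)


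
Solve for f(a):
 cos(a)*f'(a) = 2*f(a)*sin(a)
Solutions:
 f(a) = C1/cos(a)^2


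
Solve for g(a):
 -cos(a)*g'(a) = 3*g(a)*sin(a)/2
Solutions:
 g(a) = C1*cos(a)^(3/2)


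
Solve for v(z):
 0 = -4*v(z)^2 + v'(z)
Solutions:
 v(z) = -1/(C1 + 4*z)


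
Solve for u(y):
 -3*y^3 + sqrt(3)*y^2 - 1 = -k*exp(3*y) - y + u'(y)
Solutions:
 u(y) = C1 + k*exp(3*y)/3 - 3*y^4/4 + sqrt(3)*y^3/3 + y^2/2 - y


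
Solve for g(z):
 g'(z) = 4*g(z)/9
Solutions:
 g(z) = C1*exp(4*z/9)


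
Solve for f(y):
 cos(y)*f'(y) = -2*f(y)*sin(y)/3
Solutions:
 f(y) = C1*cos(y)^(2/3)


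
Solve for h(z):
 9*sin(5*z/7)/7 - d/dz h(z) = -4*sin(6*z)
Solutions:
 h(z) = C1 - 9*cos(5*z/7)/5 - 2*cos(6*z)/3


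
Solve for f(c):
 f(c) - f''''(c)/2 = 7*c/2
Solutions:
 f(c) = C1*exp(-2^(1/4)*c) + C2*exp(2^(1/4)*c) + C3*sin(2^(1/4)*c) + C4*cos(2^(1/4)*c) + 7*c/2


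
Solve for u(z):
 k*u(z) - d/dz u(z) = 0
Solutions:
 u(z) = C1*exp(k*z)


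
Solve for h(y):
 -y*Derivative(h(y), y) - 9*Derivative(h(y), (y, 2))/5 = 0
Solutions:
 h(y) = C1 + C2*erf(sqrt(10)*y/6)


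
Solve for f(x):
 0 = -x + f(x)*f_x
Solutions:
 f(x) = -sqrt(C1 + x^2)
 f(x) = sqrt(C1 + x^2)


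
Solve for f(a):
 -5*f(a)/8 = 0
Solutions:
 f(a) = 0


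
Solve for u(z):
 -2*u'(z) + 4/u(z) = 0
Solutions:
 u(z) = -sqrt(C1 + 4*z)
 u(z) = sqrt(C1 + 4*z)


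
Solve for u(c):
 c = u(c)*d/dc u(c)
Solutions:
 u(c) = -sqrt(C1 + c^2)
 u(c) = sqrt(C1 + c^2)


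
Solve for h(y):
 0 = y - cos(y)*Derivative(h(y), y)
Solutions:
 h(y) = C1 + Integral(y/cos(y), y)


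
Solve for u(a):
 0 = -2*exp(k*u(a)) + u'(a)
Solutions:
 u(a) = Piecewise((log(-1/(C1*k + 2*a*k))/k, Ne(k, 0)), (nan, True))
 u(a) = Piecewise((C1 + 2*a, Eq(k, 0)), (nan, True))


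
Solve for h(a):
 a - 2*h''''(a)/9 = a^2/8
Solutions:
 h(a) = C1 + C2*a + C3*a^2 + C4*a^3 - a^6/640 + 3*a^5/80


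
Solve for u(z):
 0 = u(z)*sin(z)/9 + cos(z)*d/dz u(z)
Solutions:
 u(z) = C1*cos(z)^(1/9)


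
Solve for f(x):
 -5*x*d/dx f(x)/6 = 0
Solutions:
 f(x) = C1


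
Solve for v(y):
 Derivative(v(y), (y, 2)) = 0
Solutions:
 v(y) = C1 + C2*y


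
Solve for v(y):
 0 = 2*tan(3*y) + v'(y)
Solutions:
 v(y) = C1 + 2*log(cos(3*y))/3


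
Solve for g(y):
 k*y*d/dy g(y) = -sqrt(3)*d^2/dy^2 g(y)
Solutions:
 g(y) = Piecewise((-sqrt(2)*3^(1/4)*sqrt(pi)*C1*erf(sqrt(2)*3^(3/4)*sqrt(k)*y/6)/(2*sqrt(k)) - C2, (k > 0) | (k < 0)), (-C1*y - C2, True))


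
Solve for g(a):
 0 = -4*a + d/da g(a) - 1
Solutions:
 g(a) = C1 + 2*a^2 + a


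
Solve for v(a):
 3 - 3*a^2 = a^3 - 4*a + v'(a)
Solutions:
 v(a) = C1 - a^4/4 - a^3 + 2*a^2 + 3*a


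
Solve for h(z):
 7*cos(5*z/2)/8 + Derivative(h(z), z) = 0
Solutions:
 h(z) = C1 - 7*sin(5*z/2)/20


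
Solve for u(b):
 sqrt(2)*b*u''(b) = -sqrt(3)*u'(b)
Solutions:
 u(b) = C1 + C2*b^(1 - sqrt(6)/2)


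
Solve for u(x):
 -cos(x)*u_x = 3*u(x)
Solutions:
 u(x) = C1*(sin(x) - 1)^(3/2)/(sin(x) + 1)^(3/2)


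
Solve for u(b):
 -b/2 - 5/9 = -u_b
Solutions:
 u(b) = C1 + b^2/4 + 5*b/9


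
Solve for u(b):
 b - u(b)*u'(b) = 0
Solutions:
 u(b) = -sqrt(C1 + b^2)
 u(b) = sqrt(C1 + b^2)


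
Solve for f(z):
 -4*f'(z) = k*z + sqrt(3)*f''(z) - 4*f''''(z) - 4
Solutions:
 f(z) = C1 + C2*exp(-z*(3^(5/6)/(sqrt(144 - sqrt(3)) + 12)^(1/3) + 3^(2/3)*(sqrt(144 - sqrt(3)) + 12)^(1/3))/12)*sin(z*(-3^(1/6)*(sqrt(144 - sqrt(3)) + 12)^(1/3) + 3^(1/3)/(sqrt(144 - sqrt(3)) + 12)^(1/3))/4) + C3*exp(-z*(3^(5/6)/(sqrt(144 - sqrt(3)) + 12)^(1/3) + 3^(2/3)*(sqrt(144 - sqrt(3)) + 12)^(1/3))/12)*cos(z*(-3^(1/6)*(sqrt(144 - sqrt(3)) + 12)^(1/3) + 3^(1/3)/(sqrt(144 - sqrt(3)) + 12)^(1/3))/4) + C4*exp(z*(3^(5/6)/(sqrt(144 - sqrt(3)) + 12)^(1/3) + 3^(2/3)*(sqrt(144 - sqrt(3)) + 12)^(1/3))/6) - k*z^2/8 + sqrt(3)*k*z/16 + z


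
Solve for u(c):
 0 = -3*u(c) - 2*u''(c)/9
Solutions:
 u(c) = C1*sin(3*sqrt(6)*c/2) + C2*cos(3*sqrt(6)*c/2)


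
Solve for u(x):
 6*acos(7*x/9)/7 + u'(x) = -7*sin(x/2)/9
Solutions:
 u(x) = C1 - 6*x*acos(7*x/9)/7 + 6*sqrt(81 - 49*x^2)/49 + 14*cos(x/2)/9


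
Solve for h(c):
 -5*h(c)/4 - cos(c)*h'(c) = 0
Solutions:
 h(c) = C1*(sin(c) - 1)^(5/8)/(sin(c) + 1)^(5/8)


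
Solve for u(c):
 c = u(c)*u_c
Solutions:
 u(c) = -sqrt(C1 + c^2)
 u(c) = sqrt(C1 + c^2)


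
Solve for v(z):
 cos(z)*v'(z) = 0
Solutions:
 v(z) = C1


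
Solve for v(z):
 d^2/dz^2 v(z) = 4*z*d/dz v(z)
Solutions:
 v(z) = C1 + C2*erfi(sqrt(2)*z)


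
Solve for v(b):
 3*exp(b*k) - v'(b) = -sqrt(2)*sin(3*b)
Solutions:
 v(b) = C1 - sqrt(2)*cos(3*b)/3 + 3*exp(b*k)/k


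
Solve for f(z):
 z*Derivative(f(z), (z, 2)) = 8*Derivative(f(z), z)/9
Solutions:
 f(z) = C1 + C2*z^(17/9)


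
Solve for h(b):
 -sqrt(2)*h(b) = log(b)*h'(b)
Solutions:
 h(b) = C1*exp(-sqrt(2)*li(b))


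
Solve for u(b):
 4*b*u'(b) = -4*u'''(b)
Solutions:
 u(b) = C1 + Integral(C2*airyai(-b) + C3*airybi(-b), b)


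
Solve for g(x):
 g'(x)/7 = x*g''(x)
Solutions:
 g(x) = C1 + C2*x^(8/7)


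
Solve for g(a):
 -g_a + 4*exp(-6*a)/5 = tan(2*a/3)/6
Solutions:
 g(a) = C1 - log(tan(2*a/3)^2 + 1)/8 - 2*exp(-6*a)/15


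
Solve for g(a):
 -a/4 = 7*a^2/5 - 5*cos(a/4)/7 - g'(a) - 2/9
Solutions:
 g(a) = C1 + 7*a^3/15 + a^2/8 - 2*a/9 - 20*sin(a/4)/7


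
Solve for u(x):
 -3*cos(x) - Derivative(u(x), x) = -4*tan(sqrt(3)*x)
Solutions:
 u(x) = C1 - 4*sqrt(3)*log(cos(sqrt(3)*x))/3 - 3*sin(x)


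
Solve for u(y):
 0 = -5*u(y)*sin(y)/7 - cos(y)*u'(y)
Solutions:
 u(y) = C1*cos(y)^(5/7)


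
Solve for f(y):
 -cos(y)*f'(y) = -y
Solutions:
 f(y) = C1 + Integral(y/cos(y), y)


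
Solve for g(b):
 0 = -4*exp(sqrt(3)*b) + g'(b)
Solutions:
 g(b) = C1 + 4*sqrt(3)*exp(sqrt(3)*b)/3


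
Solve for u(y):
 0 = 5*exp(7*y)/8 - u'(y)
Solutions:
 u(y) = C1 + 5*exp(7*y)/56


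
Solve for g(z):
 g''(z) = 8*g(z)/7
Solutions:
 g(z) = C1*exp(-2*sqrt(14)*z/7) + C2*exp(2*sqrt(14)*z/7)


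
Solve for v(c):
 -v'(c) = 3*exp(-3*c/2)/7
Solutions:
 v(c) = C1 + 2*exp(-3*c/2)/7


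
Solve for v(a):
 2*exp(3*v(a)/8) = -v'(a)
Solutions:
 v(a) = 8*log((-3^(2/3)/3 - 3^(1/6)*I)*(1/(C1 + 2*a))^(1/3))
 v(a) = 8*log((-3^(2/3)/3 + 3^(1/6)*I)*(1/(C1 + 2*a))^(1/3))
 v(a) = 8*log(1/(C1 + 6*a))/3 + 8*log(2)


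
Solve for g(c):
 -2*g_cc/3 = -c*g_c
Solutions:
 g(c) = C1 + C2*erfi(sqrt(3)*c/2)


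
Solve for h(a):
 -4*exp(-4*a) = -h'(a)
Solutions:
 h(a) = C1 - exp(-4*a)


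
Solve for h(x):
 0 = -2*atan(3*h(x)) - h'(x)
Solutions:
 Integral(1/atan(3*_y), (_y, h(x))) = C1 - 2*x


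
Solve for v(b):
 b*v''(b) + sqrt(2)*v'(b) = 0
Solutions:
 v(b) = C1 + C2*b^(1 - sqrt(2))


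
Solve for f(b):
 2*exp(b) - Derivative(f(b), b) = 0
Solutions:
 f(b) = C1 + 2*exp(b)


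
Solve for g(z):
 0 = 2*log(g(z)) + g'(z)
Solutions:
 li(g(z)) = C1 - 2*z


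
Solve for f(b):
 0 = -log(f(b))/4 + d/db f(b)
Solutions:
 li(f(b)) = C1 + b/4


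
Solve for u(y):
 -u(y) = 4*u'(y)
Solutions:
 u(y) = C1*exp(-y/4)


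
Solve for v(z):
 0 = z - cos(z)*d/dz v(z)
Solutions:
 v(z) = C1 + Integral(z/cos(z), z)


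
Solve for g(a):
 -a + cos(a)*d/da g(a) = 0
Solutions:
 g(a) = C1 + Integral(a/cos(a), a)


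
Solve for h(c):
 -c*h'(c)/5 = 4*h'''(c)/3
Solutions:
 h(c) = C1 + Integral(C2*airyai(-150^(1/3)*c/10) + C3*airybi(-150^(1/3)*c/10), c)


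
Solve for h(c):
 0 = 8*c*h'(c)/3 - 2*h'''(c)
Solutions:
 h(c) = C1 + Integral(C2*airyai(6^(2/3)*c/3) + C3*airybi(6^(2/3)*c/3), c)


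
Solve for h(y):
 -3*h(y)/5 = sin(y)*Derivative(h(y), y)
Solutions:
 h(y) = C1*(cos(y) + 1)^(3/10)/(cos(y) - 1)^(3/10)


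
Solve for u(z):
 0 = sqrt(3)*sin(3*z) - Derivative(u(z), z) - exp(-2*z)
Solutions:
 u(z) = C1 - sqrt(3)*cos(3*z)/3 + exp(-2*z)/2


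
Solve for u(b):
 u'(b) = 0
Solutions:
 u(b) = C1


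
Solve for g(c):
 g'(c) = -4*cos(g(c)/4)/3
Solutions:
 4*c/3 - 2*log(sin(g(c)/4) - 1) + 2*log(sin(g(c)/4) + 1) = C1


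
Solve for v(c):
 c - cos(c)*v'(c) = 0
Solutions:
 v(c) = C1 + Integral(c/cos(c), c)


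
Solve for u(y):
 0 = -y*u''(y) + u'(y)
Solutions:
 u(y) = C1 + C2*y^2


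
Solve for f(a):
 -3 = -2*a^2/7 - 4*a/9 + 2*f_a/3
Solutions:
 f(a) = C1 + a^3/7 + a^2/3 - 9*a/2


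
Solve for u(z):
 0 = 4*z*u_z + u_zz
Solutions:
 u(z) = C1 + C2*erf(sqrt(2)*z)


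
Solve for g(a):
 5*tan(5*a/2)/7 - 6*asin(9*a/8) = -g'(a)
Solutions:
 g(a) = C1 + 6*a*asin(9*a/8) + 2*sqrt(64 - 81*a^2)/3 + 2*log(cos(5*a/2))/7


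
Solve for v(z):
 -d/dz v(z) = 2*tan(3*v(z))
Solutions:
 v(z) = -asin(C1*exp(-6*z))/3 + pi/3
 v(z) = asin(C1*exp(-6*z))/3


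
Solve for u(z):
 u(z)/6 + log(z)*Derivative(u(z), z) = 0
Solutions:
 u(z) = C1*exp(-li(z)/6)


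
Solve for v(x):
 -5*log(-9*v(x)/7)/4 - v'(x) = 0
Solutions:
 4*Integral(1/(log(-_y) - log(7) + 2*log(3)), (_y, v(x)))/5 = C1 - x


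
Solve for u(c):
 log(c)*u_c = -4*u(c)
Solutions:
 u(c) = C1*exp(-4*li(c))


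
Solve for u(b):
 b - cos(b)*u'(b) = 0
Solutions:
 u(b) = C1 + Integral(b/cos(b), b)


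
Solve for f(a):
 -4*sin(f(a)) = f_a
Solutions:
 f(a) = -acos((-C1 - exp(8*a))/(C1 - exp(8*a))) + 2*pi
 f(a) = acos((-C1 - exp(8*a))/(C1 - exp(8*a)))


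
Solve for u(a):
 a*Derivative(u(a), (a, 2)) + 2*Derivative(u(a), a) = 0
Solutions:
 u(a) = C1 + C2/a


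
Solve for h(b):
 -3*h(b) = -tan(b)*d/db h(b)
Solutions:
 h(b) = C1*sin(b)^3


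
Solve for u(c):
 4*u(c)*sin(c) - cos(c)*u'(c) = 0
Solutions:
 u(c) = C1/cos(c)^4


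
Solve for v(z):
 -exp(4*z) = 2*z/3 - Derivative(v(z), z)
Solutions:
 v(z) = C1 + z^2/3 + exp(4*z)/4


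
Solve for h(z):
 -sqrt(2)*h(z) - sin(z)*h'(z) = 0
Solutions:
 h(z) = C1*(cos(z) + 1)^(sqrt(2)/2)/(cos(z) - 1)^(sqrt(2)/2)


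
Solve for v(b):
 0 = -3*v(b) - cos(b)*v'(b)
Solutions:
 v(b) = C1*(sin(b) - 1)^(3/2)/(sin(b) + 1)^(3/2)


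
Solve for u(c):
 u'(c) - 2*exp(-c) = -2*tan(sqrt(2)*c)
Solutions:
 u(c) = C1 - sqrt(2)*log(tan(sqrt(2)*c)^2 + 1)/2 - 2*exp(-c)


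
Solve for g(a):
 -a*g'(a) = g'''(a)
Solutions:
 g(a) = C1 + Integral(C2*airyai(-a) + C3*airybi(-a), a)


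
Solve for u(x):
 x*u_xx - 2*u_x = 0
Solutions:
 u(x) = C1 + C2*x^3


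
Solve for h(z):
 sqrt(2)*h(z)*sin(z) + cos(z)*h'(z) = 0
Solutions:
 h(z) = C1*cos(z)^(sqrt(2))


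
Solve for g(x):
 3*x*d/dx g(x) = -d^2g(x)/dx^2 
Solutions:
 g(x) = C1 + C2*erf(sqrt(6)*x/2)


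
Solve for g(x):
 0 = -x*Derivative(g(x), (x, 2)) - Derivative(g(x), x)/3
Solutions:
 g(x) = C1 + C2*x^(2/3)


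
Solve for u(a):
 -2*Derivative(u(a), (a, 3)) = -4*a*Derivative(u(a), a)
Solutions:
 u(a) = C1 + Integral(C2*airyai(2^(1/3)*a) + C3*airybi(2^(1/3)*a), a)


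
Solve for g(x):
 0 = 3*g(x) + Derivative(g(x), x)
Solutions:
 g(x) = C1*exp(-3*x)


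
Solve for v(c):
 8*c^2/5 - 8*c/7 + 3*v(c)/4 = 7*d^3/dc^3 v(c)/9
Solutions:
 v(c) = C3*exp(3*98^(1/3)*c/14) - 32*c^2/15 + 32*c/21 + (C1*sin(3*sqrt(3)*98^(1/3)*c/28) + C2*cos(3*sqrt(3)*98^(1/3)*c/28))*exp(-3*98^(1/3)*c/28)


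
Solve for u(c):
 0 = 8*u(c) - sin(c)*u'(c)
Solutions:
 u(c) = C1*(cos(c)^4 - 4*cos(c)^3 + 6*cos(c)^2 - 4*cos(c) + 1)/(cos(c)^4 + 4*cos(c)^3 + 6*cos(c)^2 + 4*cos(c) + 1)


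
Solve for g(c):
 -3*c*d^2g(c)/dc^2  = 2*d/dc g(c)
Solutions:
 g(c) = C1 + C2*c^(1/3)


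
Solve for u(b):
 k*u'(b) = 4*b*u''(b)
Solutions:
 u(b) = C1 + b^(re(k)/4 + 1)*(C2*sin(log(b)*Abs(im(k))/4) + C3*cos(log(b)*im(k)/4))


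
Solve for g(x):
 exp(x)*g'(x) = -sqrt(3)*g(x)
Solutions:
 g(x) = C1*exp(sqrt(3)*exp(-x))


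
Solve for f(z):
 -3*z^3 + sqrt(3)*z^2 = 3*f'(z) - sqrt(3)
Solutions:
 f(z) = C1 - z^4/4 + sqrt(3)*z^3/9 + sqrt(3)*z/3
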